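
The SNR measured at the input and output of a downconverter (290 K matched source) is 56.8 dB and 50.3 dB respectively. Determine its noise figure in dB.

6.5 dB

NF (dB) = SNR_in(dB) − SNR_out(dB) when the source is at T₀
NF = 56.8 − 50.3 = 6.5 dB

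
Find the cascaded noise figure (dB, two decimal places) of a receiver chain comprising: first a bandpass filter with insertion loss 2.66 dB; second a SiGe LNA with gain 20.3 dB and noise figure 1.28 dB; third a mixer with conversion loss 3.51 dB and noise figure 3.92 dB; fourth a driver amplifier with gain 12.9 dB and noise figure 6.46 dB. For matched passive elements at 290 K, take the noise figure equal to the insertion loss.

Convert to linear (a loss of L dB is a gain of −L dB): F_i = 10^(NF_i/10), G_i = 10^(G_i,dB/10)
  Stage 1: F_1 = 10^(2.66/10) = 1.845, G_1 = 10^(−2.66/10) = 0.5420
  Stage 2: F_2 = 10^(1.28/10) = 1.343, G_2 = 10^(20.3/10) = 107.2
  Stage 3: F_3 = 10^(3.92/10) = 2.466, G_3 = 10^(−3.51/10) = 0.4457
  Stage 4: F_4 = 10^(6.46/10) = 4.426, G_4 = 10^(12.9/10) = 19.50
Friis cascade:
  F = 1.845 + (1.343 − 1)/0.5420 + (2.466 − 1)/58.08 + (4.426 − 1)/25.88 = 2.635
NF = 10 log₁₀(2.635) = 4.21 dB

4.21 dB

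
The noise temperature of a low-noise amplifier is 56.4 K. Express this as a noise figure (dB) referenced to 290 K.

0.772 dB

F = 1 + T_e/T₀ = 1 + 56.4/290 = 1.19448
NF = 10 log₁₀(1.19448) = 0.772 dB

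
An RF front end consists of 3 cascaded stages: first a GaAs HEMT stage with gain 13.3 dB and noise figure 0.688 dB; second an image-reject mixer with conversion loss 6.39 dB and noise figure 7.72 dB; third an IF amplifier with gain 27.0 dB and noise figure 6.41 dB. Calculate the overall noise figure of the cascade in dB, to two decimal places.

Convert to linear (a loss of L dB is a gain of −L dB): F_i = 10^(NF_i/10), G_i = 10^(G_i,dB/10)
  Stage 1: F_1 = 10^(0.688/10) = 1.172, G_1 = 10^(13.3/10) = 21.38
  Stage 2: F_2 = 10^(7.72/10) = 5.916, G_2 = 10^(−6.39/10) = 0.2296
  Stage 3: F_3 = 10^(6.41/10) = 4.375, G_3 = 10^(27.0/10) = 501.2
Friis cascade:
  F = 1.172 + (5.916 − 1)/21.38 + (4.375 − 1)/4.909 = 2.089
NF = 10 log₁₀(2.089) = 3.20 dB

3.20 dB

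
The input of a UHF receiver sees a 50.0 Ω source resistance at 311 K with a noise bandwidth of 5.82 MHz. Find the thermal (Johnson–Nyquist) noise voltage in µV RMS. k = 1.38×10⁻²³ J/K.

2.24 µV

V_n = √(4kTRB)
4kTRB = 4 × 1.38×10⁻²³ × 311 × 5.00×10¹ × 5.82×10⁶ = 5.00×10⁻¹² V²
V_n = √(5.00×10⁻¹²) = 2.24×10⁻⁶ V = 2.24 µV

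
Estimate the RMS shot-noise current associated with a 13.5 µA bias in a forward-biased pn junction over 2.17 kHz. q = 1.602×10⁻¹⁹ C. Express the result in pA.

I_n = √(2qI·B)
2qI·B = 2 × 1.602×10⁻¹⁹ × 1.35×10⁻⁵ × 2.17×10³ = 9.39×10⁻²¹ A²
I_n = √(9.39×10⁻²¹) = 9.69×10⁻¹¹ A = 96.9 pA

96.9 pA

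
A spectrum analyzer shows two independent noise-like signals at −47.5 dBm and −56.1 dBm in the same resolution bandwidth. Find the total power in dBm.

−46.9 dBm

Convert to linear, add, convert back:
P₁ = 1.78×10⁻⁸ W, P₂ = 2.45×10⁻⁹ W
P_tot = 2.02×10⁻⁸ W → 10 log₁₀(P_tot / 10⁻³) = −46.9 dBm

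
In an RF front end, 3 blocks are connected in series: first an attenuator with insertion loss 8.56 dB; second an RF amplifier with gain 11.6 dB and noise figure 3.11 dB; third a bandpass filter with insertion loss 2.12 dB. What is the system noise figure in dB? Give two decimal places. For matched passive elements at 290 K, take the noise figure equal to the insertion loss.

Convert to linear (a loss of L dB is a gain of −L dB): F_i = 10^(NF_i/10), G_i = 10^(G_i,dB/10)
  Stage 1: F_1 = 10^(8.56/10) = 7.178, G_1 = 10^(−8.56/10) = 0.1393
  Stage 2: F_2 = 10^(3.11/10) = 2.046, G_2 = 10^(11.6/10) = 14.45
  Stage 3: F_3 = 10^(2.12/10) = 1.629, G_3 = 10^(−2.12/10) = 0.6138
Friis cascade:
  F = 7.178 + (2.046 − 1)/0.1393 + (1.629 − 1)/2.014 = 15.00
NF = 10 log₁₀(15.00) = 11.76 dB

11.76 dB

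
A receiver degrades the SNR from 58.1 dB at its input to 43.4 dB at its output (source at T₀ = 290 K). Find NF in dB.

14.7 dB

NF (dB) = SNR_in(dB) − SNR_out(dB) when the source is at T₀
NF = 58.1 − 43.4 = 14.7 dB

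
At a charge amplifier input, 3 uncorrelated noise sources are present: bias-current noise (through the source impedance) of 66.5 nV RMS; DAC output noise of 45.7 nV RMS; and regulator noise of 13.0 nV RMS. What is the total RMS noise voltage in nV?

81.7 nV

Uncorrelated sources add in power (mean-square): V_tot = √(ΣV_i²)
V_tot = √[(6.65×10⁻⁸)² + (4.57×10⁻⁸)² + (1.30×10⁻⁸)²] = 8.17×10⁻⁸ V = 81.7 nV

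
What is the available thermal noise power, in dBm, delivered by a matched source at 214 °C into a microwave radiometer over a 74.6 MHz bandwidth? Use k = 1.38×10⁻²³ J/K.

T = 214 °C + 273.15 = 487.15 K
P_n = kTB = 1.38×10⁻²³ × 487.15 × 7.46×10⁷ = 5.02×10⁻¹³ W
In dBm: 10 log₁₀(5.02×10⁻¹³ / 10⁻³) = −93.0 dBm

−93.0 dBm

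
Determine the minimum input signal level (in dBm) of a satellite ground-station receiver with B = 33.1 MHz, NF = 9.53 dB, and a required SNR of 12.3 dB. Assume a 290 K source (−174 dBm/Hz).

−77.0 dBm

Sensitivity = −174 + 10 log₁₀(B) + NF + SNR_min
= −174 + 75.2 + 9.53 + 12.3
= −76.97 dBm → −77.0 dBm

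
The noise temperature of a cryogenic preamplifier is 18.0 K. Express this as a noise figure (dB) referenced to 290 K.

0.262 dB

F = 1 + T_e/T₀ = 1 + 18.0/290 = 1.06207
NF = 10 log₁₀(1.06207) = 0.262 dB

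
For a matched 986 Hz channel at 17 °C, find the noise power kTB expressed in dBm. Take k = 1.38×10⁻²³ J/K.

−144.0 dBm

T = 17 °C + 273.15 = 290.15 K
P_n = kTB = 1.38×10⁻²³ × 290.15 × 9.86×10² = 3.95×10⁻¹⁸ W
In dBm: 10 log₁₀(3.95×10⁻¹⁸ / 10⁻³) = −144.0 dBm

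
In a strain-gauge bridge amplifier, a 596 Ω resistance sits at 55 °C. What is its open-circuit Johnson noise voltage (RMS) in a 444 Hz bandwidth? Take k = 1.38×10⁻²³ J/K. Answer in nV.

69.2 nV

T = 55 °C + 273.15 = 328.15 K
V_n = √(4kTRB)
4kTRB = 4 × 1.38×10⁻²³ × 328.15 × 5.96×10² × 4.44×10² = 4.79×10⁻¹⁵ V²
V_n = √(4.79×10⁻¹⁵) = 6.92×10⁻⁸ V = 69.2 nV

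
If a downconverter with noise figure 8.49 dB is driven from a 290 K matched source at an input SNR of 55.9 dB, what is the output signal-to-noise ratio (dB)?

By definition F = SNR_in/SNR_out, so in dB: SNR_out = SNR_in − NF
SNR_out = 55.9 − 8.49 = 47.41 dB

47.41 dB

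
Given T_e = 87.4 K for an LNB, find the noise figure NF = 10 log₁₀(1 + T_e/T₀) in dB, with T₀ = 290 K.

F = 1 + T_e/T₀ = 1 + 87.4/290 = 1.30138
NF = 10 log₁₀(1.30138) = 1.14 dB

1.14 dB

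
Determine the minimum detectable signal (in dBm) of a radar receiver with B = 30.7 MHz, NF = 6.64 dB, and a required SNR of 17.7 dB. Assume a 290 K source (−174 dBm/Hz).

−74.8 dBm

Sensitivity = −174 + 10 log₁₀(B) + NF + SNR_min
= −174 + 74.87 + 6.64 + 17.7
= −74.79 dBm → −74.8 dBm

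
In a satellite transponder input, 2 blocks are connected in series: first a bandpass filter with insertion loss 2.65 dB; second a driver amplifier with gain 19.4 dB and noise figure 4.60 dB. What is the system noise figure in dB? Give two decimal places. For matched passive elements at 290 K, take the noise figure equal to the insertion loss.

Convert to linear (a loss of L dB is a gain of −L dB): F_i = 10^(NF_i/10), G_i = 10^(G_i,dB/10)
  Stage 1: F_1 = 10^(2.65/10) = 1.841, G_1 = 10^(−2.65/10) = 0.5433
  Stage 2: F_2 = 10^(4.60/10) = 2.884, G_2 = 10^(19.4/10) = 87.10
Friis cascade:
  F = 1.841 + (2.884 − 1)/0.5433 = 5.309
NF = 10 log₁₀(5.309) = 7.25 dB

7.25 dB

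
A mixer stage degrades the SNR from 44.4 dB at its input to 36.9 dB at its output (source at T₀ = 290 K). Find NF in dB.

NF (dB) = SNR_in(dB) − SNR_out(dB) when the source is at T₀
NF = 44.4 − 36.9 = 7.5 dB

7.5 dB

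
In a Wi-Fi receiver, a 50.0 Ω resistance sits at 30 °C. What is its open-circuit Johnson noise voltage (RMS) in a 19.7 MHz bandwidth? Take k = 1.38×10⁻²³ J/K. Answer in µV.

T = 30 °C + 273.15 = 303.15 K
V_n = √(4kTRB)
4kTRB = 4 × 1.38×10⁻²³ × 303.15 × 5.00×10¹ × 1.97×10⁷ = 1.65×10⁻¹¹ V²
V_n = √(1.65×10⁻¹¹) = 4.06×10⁻⁶ V = 4.06 µV

4.06 µV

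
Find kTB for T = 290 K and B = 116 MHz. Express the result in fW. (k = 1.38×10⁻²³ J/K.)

P_n = kTB = 1.38×10⁻²³ × 290 × 1.16×10⁸ = 4.64×10⁻¹³ W = 464 fW

464 fW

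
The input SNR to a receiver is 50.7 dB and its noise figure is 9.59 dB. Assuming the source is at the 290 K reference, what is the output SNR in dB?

By definition F = SNR_in/SNR_out, so in dB: SNR_out = SNR_in − NF
SNR_out = 50.7 − 9.59 = 41.11 dB

41.11 dB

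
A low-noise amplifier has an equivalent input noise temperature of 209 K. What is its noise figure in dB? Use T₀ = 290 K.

2.36 dB

F = 1 + T_e/T₀ = 1 + 209/290 = 1.72069
NF = 10 log₁₀(1.72069) = 2.36 dB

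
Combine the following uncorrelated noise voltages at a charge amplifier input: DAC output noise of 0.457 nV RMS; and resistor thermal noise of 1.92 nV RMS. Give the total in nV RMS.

Uncorrelated sources add in power (mean-square): V_tot = √(ΣV_i²)
V_tot = √[(4.57×10⁻¹⁰)² + (1.92×10⁻⁹)²] = 1.97×10⁻⁹ V = 1.97 nV

1.97 nV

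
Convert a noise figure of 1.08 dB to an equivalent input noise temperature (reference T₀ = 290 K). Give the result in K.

F = 10^(1.08/10) = 1.28233
T_e = (F − 1)·T₀ = (1.28233 − 1) × 290 = 81.9 K

81.9 K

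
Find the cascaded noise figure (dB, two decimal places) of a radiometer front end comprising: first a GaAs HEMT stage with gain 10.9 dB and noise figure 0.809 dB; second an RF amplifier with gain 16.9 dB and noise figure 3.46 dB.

1.15 dB

Convert to linear (a loss of L dB is a gain of −L dB): F_i = 10^(NF_i/10), G_i = 10^(G_i,dB/10)
  Stage 1: F_1 = 10^(0.809/10) = 1.205, G_1 = 10^(10.9/10) = 12.30
  Stage 2: F_2 = 10^(3.46/10) = 2.218, G_2 = 10^(16.9/10) = 48.98
Friis cascade:
  F = 1.205 + (2.218 − 1)/12.30 = 1.304
NF = 10 log₁₀(1.304) = 1.15 dB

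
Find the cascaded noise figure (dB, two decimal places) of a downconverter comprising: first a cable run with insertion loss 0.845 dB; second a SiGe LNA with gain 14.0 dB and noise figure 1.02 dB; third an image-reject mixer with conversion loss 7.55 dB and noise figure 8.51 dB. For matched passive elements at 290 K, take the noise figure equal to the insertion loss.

Convert to linear (a loss of L dB is a gain of −L dB): F_i = 10^(NF_i/10), G_i = 10^(G_i,dB/10)
  Stage 1: F_1 = 10^(0.845/10) = 1.215, G_1 = 10^(−0.845/10) = 0.8232
  Stage 2: F_2 = 10^(1.02/10) = 1.265, G_2 = 10^(14.0/10) = 25.12
  Stage 3: F_3 = 10^(8.51/10) = 7.096, G_3 = 10^(−7.55/10) = 0.1758
Friis cascade:
  F = 1.215 + (1.265 − 1)/0.8232 + (7.096 − 1)/20.68 = 1.831
NF = 10 log₁₀(1.831) = 2.63 dB

2.63 dB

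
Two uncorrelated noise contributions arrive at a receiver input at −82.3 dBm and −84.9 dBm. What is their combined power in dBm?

Convert to linear, add, convert back:
P₁ = 5.89×10⁻¹² W, P₂ = 3.24×10⁻¹² W
P_tot = 9.12×10⁻¹² W → 10 log₁₀(P_tot / 10⁻³) = −80.4 dBm

−80.4 dBm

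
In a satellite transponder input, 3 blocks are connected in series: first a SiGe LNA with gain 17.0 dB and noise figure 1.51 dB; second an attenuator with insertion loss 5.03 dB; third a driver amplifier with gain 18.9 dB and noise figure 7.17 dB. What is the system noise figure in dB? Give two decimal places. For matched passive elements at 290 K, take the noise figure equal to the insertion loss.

2.37 dB

Convert to linear (a loss of L dB is a gain of −L dB): F_i = 10^(NF_i/10), G_i = 10^(G_i,dB/10)
  Stage 1: F_1 = 10^(1.51/10) = 1.416, G_1 = 10^(17.0/10) = 50.12
  Stage 2: F_2 = 10^(5.03/10) = 3.184, G_2 = 10^(−5.03/10) = 0.3141
  Stage 3: F_3 = 10^(7.17/10) = 5.212, G_3 = 10^(18.9/10) = 77.62
Friis cascade:
  F = 1.416 + (3.184 − 1)/50.12 + (5.212 − 1)/15.74 = 1.727
NF = 10 log₁₀(1.727) = 2.37 dB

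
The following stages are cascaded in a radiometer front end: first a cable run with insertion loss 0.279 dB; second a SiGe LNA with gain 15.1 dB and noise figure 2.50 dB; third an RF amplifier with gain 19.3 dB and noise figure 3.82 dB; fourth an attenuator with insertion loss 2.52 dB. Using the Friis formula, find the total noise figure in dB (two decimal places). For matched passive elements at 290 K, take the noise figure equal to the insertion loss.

Convert to linear (a loss of L dB is a gain of −L dB): F_i = 10^(NF_i/10), G_i = 10^(G_i,dB/10)
  Stage 1: F_1 = 10^(0.279/10) = 1.066, G_1 = 10^(−0.279/10) = 0.9378
  Stage 2: F_2 = 10^(2.50/10) = 1.778, G_2 = 10^(15.1/10) = 32.36
  Stage 3: F_3 = 10^(3.82/10) = 2.410, G_3 = 10^(19.3/10) = 85.11
  Stage 4: F_4 = 10^(2.52/10) = 1.786, G_4 = 10^(−2.52/10) = 0.5598
Friis cascade:
  F = 1.066 + (1.778 − 1)/0.9378 + (2.410 − 1)/30.35 + (1.786 − 1)/2583 = 1.943
NF = 10 log₁₀(1.943) = 2.88 dB

2.88 dB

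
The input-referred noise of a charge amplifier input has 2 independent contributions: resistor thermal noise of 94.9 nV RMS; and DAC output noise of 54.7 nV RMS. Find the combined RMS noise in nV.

110 nV

Uncorrelated sources add in power (mean-square): V_tot = √(ΣV_i²)
V_tot = √[(9.49×10⁻⁸)² + (5.47×10⁻⁸)²] = 1.10×10⁻⁷ V = 110 nV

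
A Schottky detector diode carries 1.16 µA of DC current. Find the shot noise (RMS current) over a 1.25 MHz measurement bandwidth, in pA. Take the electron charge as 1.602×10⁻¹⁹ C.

I_n = √(2qI·B)
2qI·B = 2 × 1.602×10⁻¹⁹ × 1.16×10⁻⁶ × 1.25×10⁶ = 4.65×10⁻¹⁹ A²
I_n = √(4.65×10⁻¹⁹) = 6.82×10⁻¹⁰ A = 682 pA

682 pA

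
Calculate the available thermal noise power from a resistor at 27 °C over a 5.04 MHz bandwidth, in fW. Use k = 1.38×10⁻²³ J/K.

20.9 fW

T = 27 °C + 273.15 = 300.15 K
P_n = kTB = 1.38×10⁻²³ × 300.15 × 5.04×10⁶ = 2.09×10⁻¹⁴ W = 20.9 fW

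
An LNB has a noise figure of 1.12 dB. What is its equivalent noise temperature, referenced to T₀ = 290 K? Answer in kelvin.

F = 10^(1.12/10) = 1.2942
T_e = (F − 1)·T₀ = (1.2942 − 1) × 290 = 85.3 K

85.3 K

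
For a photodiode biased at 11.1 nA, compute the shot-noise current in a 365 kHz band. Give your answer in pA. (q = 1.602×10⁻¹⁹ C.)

36.0 pA

I_n = √(2qI·B)
2qI·B = 2 × 1.602×10⁻¹⁹ × 1.11×10⁻⁸ × 3.65×10⁵ = 1.30×10⁻²¹ A²
I_n = √(1.30×10⁻²¹) = 3.60×10⁻¹¹ A = 36.0 pA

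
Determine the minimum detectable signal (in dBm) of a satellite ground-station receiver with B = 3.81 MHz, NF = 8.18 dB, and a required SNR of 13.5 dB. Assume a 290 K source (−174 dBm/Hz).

Sensitivity = −174 + 10 log₁₀(B) + NF + SNR_min
= −174 + 65.81 + 8.18 + 13.5
= −86.51 dBm → −86.5 dBm

−86.5 dBm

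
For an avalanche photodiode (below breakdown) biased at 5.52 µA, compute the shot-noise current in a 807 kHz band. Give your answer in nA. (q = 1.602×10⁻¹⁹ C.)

I_n = √(2qI·B)
2qI·B = 2 × 1.602×10⁻¹⁹ × 5.52×10⁻⁶ × 8.07×10⁵ = 1.43×10⁻¹⁸ A²
I_n = √(1.43×10⁻¹⁸) = 1.19×10⁻⁹ A = 1.19 nA

1.19 nA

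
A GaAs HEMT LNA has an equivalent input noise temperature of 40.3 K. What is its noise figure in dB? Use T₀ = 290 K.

0.565 dB

F = 1 + T_e/T₀ = 1 + 40.3/290 = 1.13897
NF = 10 log₁₀(1.13897) = 0.565 dB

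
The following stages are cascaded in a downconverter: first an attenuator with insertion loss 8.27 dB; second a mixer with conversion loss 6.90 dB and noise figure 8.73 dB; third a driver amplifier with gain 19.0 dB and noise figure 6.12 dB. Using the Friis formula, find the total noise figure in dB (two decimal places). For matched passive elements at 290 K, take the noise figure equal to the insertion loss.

21.81 dB

Convert to linear (a loss of L dB is a gain of −L dB): F_i = 10^(NF_i/10), G_i = 10^(G_i,dB/10)
  Stage 1: F_1 = 10^(8.27/10) = 6.714, G_1 = 10^(−8.27/10) = 0.1489
  Stage 2: F_2 = 10^(8.73/10) = 7.464, G_2 = 10^(−6.90/10) = 0.2042
  Stage 3: F_3 = 10^(6.12/10) = 4.093, G_3 = 10^(19.0/10) = 79.43
Friis cascade:
  F = 6.714 + (7.464 − 1)/0.1489 + (4.093 − 1)/0.03041 = 151.8
NF = 10 log₁₀(151.8) = 21.81 dB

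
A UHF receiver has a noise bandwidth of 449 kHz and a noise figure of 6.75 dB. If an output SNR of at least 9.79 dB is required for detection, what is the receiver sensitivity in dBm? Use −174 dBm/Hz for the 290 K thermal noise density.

Sensitivity = −174 + 10 log₁₀(B) + NF + SNR_min
= −174 + 56.52 + 6.75 + 9.79
= −100.94 dBm → −100.9 dBm

−100.9 dBm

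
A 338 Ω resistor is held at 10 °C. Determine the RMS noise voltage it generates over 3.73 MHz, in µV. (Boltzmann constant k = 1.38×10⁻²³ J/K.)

4.44 µV

T = 10 °C + 273.15 = 283.15 K
V_n = √(4kTRB)
4kTRB = 4 × 1.38×10⁻²³ × 283.15 × 3.38×10² × 3.73×10⁶ = 1.97×10⁻¹¹ V²
V_n = √(1.97×10⁻¹¹) = 4.44×10⁻⁶ V = 4.44 µV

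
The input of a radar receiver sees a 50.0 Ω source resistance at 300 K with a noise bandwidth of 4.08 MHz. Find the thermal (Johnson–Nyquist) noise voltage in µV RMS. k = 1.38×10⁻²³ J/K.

V_n = √(4kTRB)
4kTRB = 4 × 1.38×10⁻²³ × 300 × 5.00×10¹ × 4.08×10⁶ = 3.38×10⁻¹² V²
V_n = √(3.38×10⁻¹²) = 1.84×10⁻⁶ V = 1.84 µV

1.84 µV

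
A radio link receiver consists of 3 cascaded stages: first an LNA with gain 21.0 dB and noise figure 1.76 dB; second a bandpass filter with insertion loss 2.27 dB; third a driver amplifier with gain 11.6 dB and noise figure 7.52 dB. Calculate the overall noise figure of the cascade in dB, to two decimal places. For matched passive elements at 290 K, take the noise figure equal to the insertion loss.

Convert to linear (a loss of L dB is a gain of −L dB): F_i = 10^(NF_i/10), G_i = 10^(G_i,dB/10)
  Stage 1: F_1 = 10^(1.76/10) = 1.500, G_1 = 10^(21.0/10) = 125.9
  Stage 2: F_2 = 10^(2.27/10) = 1.687, G_2 = 10^(−2.27/10) = 0.5929
  Stage 3: F_3 = 10^(7.52/10) = 5.649, G_3 = 10^(11.6/10) = 14.45
Friis cascade:
  F = 1.500 + (1.687 − 1)/125.9 + (5.649 − 1)/74.64 = 1.567
NF = 10 log₁₀(1.567) = 1.95 dB

1.95 dB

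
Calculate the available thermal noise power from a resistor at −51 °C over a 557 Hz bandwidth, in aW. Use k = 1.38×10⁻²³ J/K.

T = −51 °C + 273.15 = 222.15 K
P_n = kTB = 1.38×10⁻²³ × 222.15 × 5.57×10² = 1.71×10⁻¹⁸ W = 1.71 aW

1.71 aW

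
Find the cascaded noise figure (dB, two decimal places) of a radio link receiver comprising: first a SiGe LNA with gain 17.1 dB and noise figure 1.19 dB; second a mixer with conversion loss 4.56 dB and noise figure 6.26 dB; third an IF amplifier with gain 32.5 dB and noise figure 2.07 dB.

1.50 dB

Convert to linear (a loss of L dB is a gain of −L dB): F_i = 10^(NF_i/10), G_i = 10^(G_i,dB/10)
  Stage 1: F_1 = 10^(1.19/10) = 1.315, G_1 = 10^(17.1/10) = 51.29
  Stage 2: F_2 = 10^(6.26/10) = 4.227, G_2 = 10^(−4.56/10) = 0.3499
  Stage 3: F_3 = 10^(2.07/10) = 1.611, G_3 = 10^(32.5/10) = 1778
Friis cascade:
  F = 1.315 + (4.227 − 1)/51.29 + (1.611 − 1)/17.95 = 1.412
NF = 10 log₁₀(1.412) = 1.50 dB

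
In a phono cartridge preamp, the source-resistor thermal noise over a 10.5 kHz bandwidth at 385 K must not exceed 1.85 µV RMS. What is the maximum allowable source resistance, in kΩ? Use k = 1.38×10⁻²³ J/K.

15.3 kΩ

Johnson–Nyquist: V_n = √(4kTRB) ⇒ R = V_n² / (4kTB)
4kTB = 4 × 1.38×10⁻²³ × 385 × 1.05×10⁴ = 2.23×10⁻¹⁶
R = (1.85×10⁻⁶)² / 2.23×10⁻¹⁶ = 1.53×10⁴ Ω = 15.3 kΩ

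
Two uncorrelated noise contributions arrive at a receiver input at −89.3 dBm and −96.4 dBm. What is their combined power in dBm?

Convert to linear, add, convert back:
P₁ = 1.17×10⁻¹² W, P₂ = 2.29×10⁻¹³ W
P_tot = 1.40×10⁻¹² W → 10 log₁₀(P_tot / 10⁻³) = −88.5 dBm

−88.5 dBm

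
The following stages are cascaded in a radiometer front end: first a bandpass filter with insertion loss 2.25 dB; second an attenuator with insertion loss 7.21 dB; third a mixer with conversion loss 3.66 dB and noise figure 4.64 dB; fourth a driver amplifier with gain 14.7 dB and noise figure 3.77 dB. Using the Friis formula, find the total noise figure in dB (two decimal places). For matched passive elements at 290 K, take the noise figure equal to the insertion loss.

17.33 dB

Convert to linear (a loss of L dB is a gain of −L dB): F_i = 10^(NF_i/10), G_i = 10^(G_i,dB/10)
  Stage 1: F_1 = 10^(2.25/10) = 1.679, G_1 = 10^(−2.25/10) = 0.5957
  Stage 2: F_2 = 10^(7.21/10) = 5.260, G_2 = 10^(−7.21/10) = 0.1901
  Stage 3: F_3 = 10^(4.64/10) = 2.911, G_3 = 10^(−3.66/10) = 0.4305
  Stage 4: F_4 = 10^(3.77/10) = 2.382, G_4 = 10^(14.7/10) = 29.51
Friis cascade:
  F = 1.679 + (5.260 − 1)/0.5957 + (2.911 − 1)/0.1132 + (2.382 − 1)/0.04875 = 54.06
NF = 10 log₁₀(54.06) = 17.33 dB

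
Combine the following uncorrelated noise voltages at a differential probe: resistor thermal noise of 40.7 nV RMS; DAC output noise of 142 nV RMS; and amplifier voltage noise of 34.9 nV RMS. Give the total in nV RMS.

152 nV

Uncorrelated sources add in power (mean-square): V_tot = √(ΣV_i²)
V_tot = √[(4.07×10⁻⁸)² + (1.42×10⁻⁷)² + (3.49×10⁻⁸)²] = 1.52×10⁻⁷ V = 152 nV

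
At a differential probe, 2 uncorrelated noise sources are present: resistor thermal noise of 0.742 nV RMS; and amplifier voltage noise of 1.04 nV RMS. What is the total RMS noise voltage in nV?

Uncorrelated sources add in power (mean-square): V_tot = √(ΣV_i²)
V_tot = √[(7.42×10⁻¹⁰)² + (1.04×10⁻⁹)²] = 1.28×10⁻⁹ V = 1.28 nV

1.28 nV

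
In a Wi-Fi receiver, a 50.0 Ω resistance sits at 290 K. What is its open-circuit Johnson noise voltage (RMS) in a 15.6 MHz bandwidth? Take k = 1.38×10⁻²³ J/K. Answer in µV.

3.53 µV

V_n = √(4kTRB)
4kTRB = 4 × 1.38×10⁻²³ × 290 × 5.00×10¹ × 1.56×10⁷ = 1.25×10⁻¹¹ V²
V_n = √(1.25×10⁻¹¹) = 3.53×10⁻⁶ V = 3.53 µV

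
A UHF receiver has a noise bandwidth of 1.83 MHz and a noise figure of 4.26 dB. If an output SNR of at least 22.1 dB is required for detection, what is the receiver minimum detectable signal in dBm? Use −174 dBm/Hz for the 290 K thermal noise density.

Sensitivity = −174 + 10 log₁₀(B) + NF + SNR_min
= −174 + 62.62 + 4.26 + 22.1
= −85.02 dBm → −85.0 dBm

−85.0 dBm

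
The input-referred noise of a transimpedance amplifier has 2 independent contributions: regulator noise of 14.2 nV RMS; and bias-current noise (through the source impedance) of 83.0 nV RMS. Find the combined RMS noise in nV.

84.2 nV

Uncorrelated sources add in power (mean-square): V_tot = √(ΣV_i²)
V_tot = √[(1.42×10⁻⁸)² + (8.30×10⁻⁸)²] = 8.42×10⁻⁸ V = 84.2 nV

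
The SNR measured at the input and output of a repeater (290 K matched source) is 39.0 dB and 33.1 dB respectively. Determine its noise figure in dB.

5.9 dB

NF (dB) = SNR_in(dB) − SNR_out(dB) when the source is at T₀
NF = 39.0 − 33.1 = 5.9 dB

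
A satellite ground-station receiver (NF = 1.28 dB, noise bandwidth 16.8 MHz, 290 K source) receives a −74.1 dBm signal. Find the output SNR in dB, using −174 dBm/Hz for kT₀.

26.4 dB

Noise floor: N = −174 + 10 log₁₀(B) + NF
10 log₁₀(1.68×10⁷) = 72.25 dB
N = −174 + 72.25 + 1.28 = −100.47 dBm
SNR = P_sig − N = −74.1 − (−100.47) = 26.37 dB → 26.4 dB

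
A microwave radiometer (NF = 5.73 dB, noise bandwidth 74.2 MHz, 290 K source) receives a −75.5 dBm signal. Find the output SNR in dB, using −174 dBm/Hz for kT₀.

14.1 dB

Noise floor: N = −174 + 10 log₁₀(B) + NF
10 log₁₀(7.42×10⁷) = 78.7 dB
N = −174 + 78.7 + 5.73 = −89.57 dBm
SNR = P_sig − N = −75.5 − (−89.57) = 14.07 dB → 14.1 dB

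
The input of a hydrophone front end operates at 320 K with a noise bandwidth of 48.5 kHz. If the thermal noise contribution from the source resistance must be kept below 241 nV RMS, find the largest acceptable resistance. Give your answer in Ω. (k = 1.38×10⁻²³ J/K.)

Johnson–Nyquist: V_n = √(4kTRB) ⇒ R = V_n² / (4kTB)
4kTB = 4 × 1.38×10⁻²³ × 320 × 4.85×10⁴ = 8.57×10⁻¹⁶
R = (2.41×10⁻⁷)² / 8.57×10⁻¹⁶ = 6.78×10¹ Ω = 67.8 Ω

67.8 Ω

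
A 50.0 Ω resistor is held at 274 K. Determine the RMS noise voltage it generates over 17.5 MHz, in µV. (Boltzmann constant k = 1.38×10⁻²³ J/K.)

V_n = √(4kTRB)
4kTRB = 4 × 1.38×10⁻²³ × 274 × 5.00×10¹ × 1.75×10⁷ = 1.32×10⁻¹¹ V²
V_n = √(1.32×10⁻¹¹) = 3.64×10⁻⁶ V = 3.64 µV

3.64 µV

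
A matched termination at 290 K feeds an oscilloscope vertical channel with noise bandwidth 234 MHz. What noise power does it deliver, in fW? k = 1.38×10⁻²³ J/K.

P_n = kTB = 1.38×10⁻²³ × 290 × 2.34×10⁸ = 9.36×10⁻¹³ W = 936 fW

936 fW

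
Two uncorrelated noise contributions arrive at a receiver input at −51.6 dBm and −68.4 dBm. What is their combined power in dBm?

−51.5 dBm

Convert to linear, add, convert back:
P₁ = 6.92×10⁻⁹ W, P₂ = 1.45×10⁻¹⁰ W
P_tot = 7.06×10⁻⁹ W → 10 log₁₀(P_tot / 10⁻³) = −51.5 dBm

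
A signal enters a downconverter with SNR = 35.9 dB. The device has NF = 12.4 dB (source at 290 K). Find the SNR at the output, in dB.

23.5 dB

By definition F = SNR_in/SNR_out, so in dB: SNR_out = SNR_in − NF
SNR_out = 35.9 − 12.4 = 23.5 dB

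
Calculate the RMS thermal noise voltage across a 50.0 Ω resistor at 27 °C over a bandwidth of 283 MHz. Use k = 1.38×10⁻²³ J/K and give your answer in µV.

T = 27 °C + 273.15 = 300.15 K
V_n = √(4kTRB)
4kTRB = 4 × 1.38×10⁻²³ × 300.15 × 5.00×10¹ × 2.83×10⁸ = 2.34×10⁻¹⁰ V²
V_n = √(2.34×10⁻¹⁰) = 1.53×10⁻⁵ V = 15.3 µV

15.3 µV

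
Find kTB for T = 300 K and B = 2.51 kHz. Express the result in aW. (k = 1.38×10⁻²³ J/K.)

P_n = kTB = 1.38×10⁻²³ × 300 × 2.51×10³ = 1.04×10⁻¹⁷ W = 10.4 aW

10.4 aW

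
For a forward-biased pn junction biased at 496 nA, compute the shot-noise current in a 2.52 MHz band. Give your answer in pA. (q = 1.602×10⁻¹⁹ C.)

I_n = √(2qI·B)
2qI·B = 2 × 1.602×10⁻¹⁹ × 4.96×10⁻⁷ × 2.52×10⁶ = 4.00×10⁻¹⁹ A²
I_n = √(4.00×10⁻¹⁹) = 6.33×10⁻¹⁰ A = 633 pA

633 pA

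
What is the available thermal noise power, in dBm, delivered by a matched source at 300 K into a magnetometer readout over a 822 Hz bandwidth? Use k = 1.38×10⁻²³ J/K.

P_n = kTB = 1.38×10⁻²³ × 300 × 8.22×10² = 3.40×10⁻¹⁸ W
In dBm: 10 log₁₀(3.40×10⁻¹⁸ / 10⁻³) = −144.7 dBm

−144.7 dBm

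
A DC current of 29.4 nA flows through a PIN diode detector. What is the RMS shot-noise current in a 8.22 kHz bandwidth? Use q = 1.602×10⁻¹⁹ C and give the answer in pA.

I_n = √(2qI·B)
2qI·B = 2 × 1.602×10⁻¹⁹ × 2.94×10⁻⁸ × 8.22×10³ = 7.74×10⁻²³ A²
I_n = √(7.74×10⁻²³) = 8.80×10⁻¹² A = 8.80 pA

8.80 pA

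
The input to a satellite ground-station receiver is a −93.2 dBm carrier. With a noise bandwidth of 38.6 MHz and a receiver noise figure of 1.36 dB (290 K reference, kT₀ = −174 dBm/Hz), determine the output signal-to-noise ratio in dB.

3.6 dB

Noise floor: N = −174 + 10 log₁₀(B) + NF
10 log₁₀(3.86×10⁷) = 75.87 dB
N = −174 + 75.87 + 1.36 = −96.77 dBm
SNR = P_sig − N = −93.2 − (−96.77) = 3.57 dB → 3.6 dB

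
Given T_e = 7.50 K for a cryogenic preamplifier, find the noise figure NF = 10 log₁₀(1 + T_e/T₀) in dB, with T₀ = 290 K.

0.111 dB

F = 1 + T_e/T₀ = 1 + 7.50/290 = 1.02586
NF = 10 log₁₀(1.02586) = 0.111 dB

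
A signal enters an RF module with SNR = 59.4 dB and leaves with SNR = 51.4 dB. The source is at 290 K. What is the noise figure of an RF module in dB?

8.0 dB

NF (dB) = SNR_in(dB) − SNR_out(dB) when the source is at T₀
NF = 59.4 − 51.4 = 8.0 dB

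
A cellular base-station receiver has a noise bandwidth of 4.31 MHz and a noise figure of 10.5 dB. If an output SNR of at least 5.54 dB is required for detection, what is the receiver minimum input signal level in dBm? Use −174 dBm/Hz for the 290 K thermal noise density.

−91.6 dBm

Sensitivity = −174 + 10 log₁₀(B) + NF + SNR_min
= −174 + 66.34 + 10.5 + 5.54
= −91.62 dBm → −91.6 dBm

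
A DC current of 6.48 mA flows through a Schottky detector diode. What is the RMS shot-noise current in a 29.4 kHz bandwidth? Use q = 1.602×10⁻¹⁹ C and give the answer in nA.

I_n = √(2qI·B)
2qI·B = 2 × 1.602×10⁻¹⁹ × 6.48×10⁻³ × 2.94×10⁴ = 6.10×10⁻¹⁷ A²
I_n = √(6.10×10⁻¹⁷) = 7.81×10⁻⁹ A = 7.81 nA

7.81 nA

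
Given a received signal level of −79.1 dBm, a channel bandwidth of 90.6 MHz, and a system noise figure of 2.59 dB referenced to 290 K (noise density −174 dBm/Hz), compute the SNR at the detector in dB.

Noise floor: N = −174 + 10 log₁₀(B) + NF
10 log₁₀(9.06×10⁷) = 79.57 dB
N = −174 + 79.57 + 2.59 = −91.84 dBm
SNR = P_sig − N = −79.1 − (−91.84) = 12.74 dB → 12.7 dB

12.7 dB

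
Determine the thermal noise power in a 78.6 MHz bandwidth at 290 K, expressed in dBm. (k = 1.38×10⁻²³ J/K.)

P_n = kTB = 1.38×10⁻²³ × 290 × 7.86×10⁷ = 3.15×10⁻¹³ W
In dBm: 10 log₁₀(3.15×10⁻¹³ / 10⁻³) = −95.0 dBm

−95.0 dBm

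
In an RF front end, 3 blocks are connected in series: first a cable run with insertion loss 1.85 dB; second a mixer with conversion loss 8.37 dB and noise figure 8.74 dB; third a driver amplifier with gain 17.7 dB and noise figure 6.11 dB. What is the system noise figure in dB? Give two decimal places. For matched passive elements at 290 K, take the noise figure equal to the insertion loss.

Convert to linear (a loss of L dB is a gain of −L dB): F_i = 10^(NF_i/10), G_i = 10^(G_i,dB/10)
  Stage 1: F_1 = 10^(1.85/10) = 1.531, G_1 = 10^(−1.85/10) = 0.6531
  Stage 2: F_2 = 10^(8.74/10) = 7.482, G_2 = 10^(−8.37/10) = 0.1455
  Stage 3: F_3 = 10^(6.11/10) = 4.083, G_3 = 10^(17.7/10) = 58.88
Friis cascade:
  F = 1.531 + (7.482 − 1)/0.6531 + (4.083 − 1)/0.09506 = 43.89
NF = 10 log₁₀(43.89) = 16.42 dB

16.42 dB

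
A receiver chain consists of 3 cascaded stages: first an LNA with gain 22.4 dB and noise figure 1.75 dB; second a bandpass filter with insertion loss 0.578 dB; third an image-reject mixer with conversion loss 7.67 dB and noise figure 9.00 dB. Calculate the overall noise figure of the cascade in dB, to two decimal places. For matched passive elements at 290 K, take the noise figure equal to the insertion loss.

Convert to linear (a loss of L dB is a gain of −L dB): F_i = 10^(NF_i/10), G_i = 10^(G_i,dB/10)
  Stage 1: F_1 = 10^(1.75/10) = 1.496, G_1 = 10^(22.4/10) = 173.8
  Stage 2: F_2 = 10^(0.578/10) = 1.142, G_2 = 10^(−0.578/10) = 0.8754
  Stage 3: F_3 = 10^(9.00/10) = 7.943, G_3 = 10^(−7.67/10) = 0.1710
Friis cascade:
  F = 1.496 + (1.142 − 1)/173.8 + (7.943 − 1)/152.1 = 1.543
NF = 10 log₁₀(1.543) = 1.88 dB

1.88 dB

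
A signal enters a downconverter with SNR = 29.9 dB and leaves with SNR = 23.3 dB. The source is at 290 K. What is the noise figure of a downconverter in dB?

6.6 dB

NF (dB) = SNR_in(dB) − SNR_out(dB) when the source is at T₀
NF = 29.9 − 23.3 = 6.6 dB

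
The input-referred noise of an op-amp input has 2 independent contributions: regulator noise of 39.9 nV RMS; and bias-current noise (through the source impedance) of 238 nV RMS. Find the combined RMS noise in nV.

241 nV

Uncorrelated sources add in power (mean-square): V_tot = √(ΣV_i²)
V_tot = √[(3.99×10⁻⁸)² + (2.38×10⁻⁷)²] = 2.41×10⁻⁷ V = 241 nV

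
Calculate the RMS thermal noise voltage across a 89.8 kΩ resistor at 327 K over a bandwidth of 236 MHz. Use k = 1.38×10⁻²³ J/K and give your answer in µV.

618 µV

V_n = √(4kTRB)
4kTRB = 4 × 1.38×10⁻²³ × 327 × 8.98×10⁴ × 2.36×10⁸ = 3.83×10⁻⁷ V²
V_n = √(3.83×10⁻⁷) = 6.18×10⁻⁴ V = 618 µV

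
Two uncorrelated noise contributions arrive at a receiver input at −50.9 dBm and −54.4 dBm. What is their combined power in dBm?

−49.3 dBm

Convert to linear, add, convert back:
P₁ = 8.13×10⁻⁹ W, P₂ = 3.63×10⁻⁹ W
P_tot = 1.18×10⁻⁸ W → 10 log₁₀(P_tot / 10⁻³) = −49.3 dBm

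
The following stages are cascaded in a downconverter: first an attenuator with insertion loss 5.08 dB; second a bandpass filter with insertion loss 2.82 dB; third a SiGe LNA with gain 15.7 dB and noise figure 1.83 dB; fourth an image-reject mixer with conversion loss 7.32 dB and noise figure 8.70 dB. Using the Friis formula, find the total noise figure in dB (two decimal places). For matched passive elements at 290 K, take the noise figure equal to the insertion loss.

10.20 dB

Convert to linear (a loss of L dB is a gain of −L dB): F_i = 10^(NF_i/10), G_i = 10^(G_i,dB/10)
  Stage 1: F_1 = 10^(5.08/10) = 3.221, G_1 = 10^(−5.08/10) = 0.3105
  Stage 2: F_2 = 10^(2.82/10) = 1.914, G_2 = 10^(−2.82/10) = 0.5224
  Stage 3: F_3 = 10^(1.83/10) = 1.524, G_3 = 10^(15.7/10) = 37.15
  Stage 4: F_4 = 10^(8.70/10) = 7.413, G_4 = 10^(−7.32/10) = 0.1854
Friis cascade:
  F = 3.221 + (1.914 − 1)/0.3105 + (1.524 − 1)/0.1622 + (7.413 − 1)/6.026 = 10.46
NF = 10 log₁₀(10.46) = 10.20 dB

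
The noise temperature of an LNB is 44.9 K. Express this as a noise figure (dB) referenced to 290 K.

F = 1 + T_e/T₀ = 1 + 44.9/290 = 1.15483
NF = 10 log₁₀(1.15483) = 0.625 dB

0.625 dB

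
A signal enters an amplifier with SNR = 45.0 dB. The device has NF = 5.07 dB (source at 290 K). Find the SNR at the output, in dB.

By definition F = SNR_in/SNR_out, so in dB: SNR_out = SNR_in − NF
SNR_out = 45.0 − 5.07 = 39.93 dB

39.93 dB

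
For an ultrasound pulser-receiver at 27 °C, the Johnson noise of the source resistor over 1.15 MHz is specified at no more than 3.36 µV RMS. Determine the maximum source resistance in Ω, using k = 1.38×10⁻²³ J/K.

593 Ω

T = 27 °C + 273.15 = 300.15 K
Johnson–Nyquist: V_n = √(4kTRB) ⇒ R = V_n² / (4kTB)
4kTB = 4 × 1.38×10⁻²³ × 300.15 × 1.15×10⁶ = 1.91×10⁻¹⁴
R = (3.36×10⁻⁶)² / 1.91×10⁻¹⁴ = 5.93×10² Ω = 593 Ω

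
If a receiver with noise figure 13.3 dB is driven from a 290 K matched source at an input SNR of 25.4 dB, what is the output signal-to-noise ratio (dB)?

By definition F = SNR_in/SNR_out, so in dB: SNR_out = SNR_in − NF
SNR_out = 25.4 − 13.3 = 12.1 dB

12.1 dB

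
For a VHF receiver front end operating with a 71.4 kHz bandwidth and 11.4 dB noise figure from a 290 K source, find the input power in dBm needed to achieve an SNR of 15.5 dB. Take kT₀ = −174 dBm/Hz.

Sensitivity = −174 + 10 log₁₀(B) + NF + SNR_min
= −174 + 48.54 + 11.4 + 15.5
= −98.56 dBm → −98.6 dBm

−98.6 dBm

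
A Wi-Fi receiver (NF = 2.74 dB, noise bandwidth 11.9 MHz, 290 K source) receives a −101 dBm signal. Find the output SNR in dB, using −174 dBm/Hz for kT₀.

−0.5 dB

Noise floor: N = −174 + 10 log₁₀(B) + NF
10 log₁₀(1.19×10⁷) = 70.76 dB
N = −174 + 70.76 + 2.74 = −100.50 dBm
SNR = P_sig − N = −101 − (−100.50) = −0.50 dB → −0.5 dB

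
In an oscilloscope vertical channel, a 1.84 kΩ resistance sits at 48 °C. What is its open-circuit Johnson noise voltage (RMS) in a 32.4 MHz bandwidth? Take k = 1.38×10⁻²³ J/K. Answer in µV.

32.5 µV

T = 48 °C + 273.15 = 321.15 K
V_n = √(4kTRB)
4kTRB = 4 × 1.38×10⁻²³ × 321.15 × 1.84×10³ × 3.24×10⁷ = 1.06×10⁻⁹ V²
V_n = √(1.06×10⁻⁹) = 3.25×10⁻⁵ V = 32.5 µV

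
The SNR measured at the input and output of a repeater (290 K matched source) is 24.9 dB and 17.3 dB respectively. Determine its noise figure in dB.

7.6 dB

NF (dB) = SNR_in(dB) − SNR_out(dB) when the source is at T₀
NF = 24.9 − 17.3 = 7.6 dB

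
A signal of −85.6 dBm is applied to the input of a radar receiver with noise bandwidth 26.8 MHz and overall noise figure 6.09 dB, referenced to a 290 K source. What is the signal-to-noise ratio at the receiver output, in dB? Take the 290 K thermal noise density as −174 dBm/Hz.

Noise floor: N = −174 + 10 log₁₀(B) + NF
10 log₁₀(2.68×10⁷) = 74.28 dB
N = −174 + 74.28 + 6.09 = −93.63 dBm
SNR = P_sig − N = −85.6 − (−93.63) = 8.03 dB → 8.0 dB

8.0 dB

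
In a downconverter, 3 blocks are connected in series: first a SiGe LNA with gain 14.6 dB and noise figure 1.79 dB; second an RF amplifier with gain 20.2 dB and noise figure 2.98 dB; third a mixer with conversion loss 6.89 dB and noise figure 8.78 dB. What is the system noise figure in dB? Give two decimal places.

1.89 dB

Convert to linear (a loss of L dB is a gain of −L dB): F_i = 10^(NF_i/10), G_i = 10^(G_i,dB/10)
  Stage 1: F_1 = 10^(1.79/10) = 1.510, G_1 = 10^(14.6/10) = 28.84
  Stage 2: F_2 = 10^(2.98/10) = 1.986, G_2 = 10^(20.2/10) = 104.7
  Stage 3: F_3 = 10^(8.78/10) = 7.551, G_3 = 10^(−6.89/10) = 0.2046
Friis cascade:
  F = 1.510 + (1.986 − 1)/28.84 + (7.551 − 1)/3020 = 1.546
NF = 10 log₁₀(1.546) = 1.89 dB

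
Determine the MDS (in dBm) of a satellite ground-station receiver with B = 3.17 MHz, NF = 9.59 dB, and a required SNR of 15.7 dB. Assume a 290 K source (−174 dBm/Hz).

Sensitivity = −174 + 10 log₁₀(B) + NF + SNR_min
= −174 + 65.01 + 9.59 + 15.7
= −83.70 dBm → −83.7 dBm

−83.7 dBm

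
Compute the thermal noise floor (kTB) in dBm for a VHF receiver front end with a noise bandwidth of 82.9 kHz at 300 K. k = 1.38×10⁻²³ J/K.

P_n = kTB = 1.38×10⁻²³ × 300 × 8.29×10⁴ = 3.43×10⁻¹⁶ W
In dBm: 10 log₁₀(3.43×10⁻¹⁶ / 10⁻³) = −124.6 dBm

−124.6 dBm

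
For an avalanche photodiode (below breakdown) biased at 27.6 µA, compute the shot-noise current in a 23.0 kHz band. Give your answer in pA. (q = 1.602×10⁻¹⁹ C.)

451 pA

I_n = √(2qI·B)
2qI·B = 2 × 1.602×10⁻¹⁹ × 2.76×10⁻⁵ × 2.30×10⁴ = 2.03×10⁻¹⁹ A²
I_n = √(2.03×10⁻¹⁹) = 4.51×10⁻¹⁰ A = 451 pA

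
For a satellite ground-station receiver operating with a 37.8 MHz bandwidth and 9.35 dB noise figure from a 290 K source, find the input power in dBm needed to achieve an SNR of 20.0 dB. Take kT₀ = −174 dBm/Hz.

Sensitivity = −174 + 10 log₁₀(B) + NF + SNR_min
= −174 + 75.77 + 9.35 + 20.0
= −68.88 dBm → −68.9 dBm

−68.9 dBm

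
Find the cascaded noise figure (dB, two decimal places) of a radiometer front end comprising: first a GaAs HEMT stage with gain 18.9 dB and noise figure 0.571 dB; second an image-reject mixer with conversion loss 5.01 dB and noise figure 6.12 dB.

Convert to linear (a loss of L dB is a gain of −L dB): F_i = 10^(NF_i/10), G_i = 10^(G_i,dB/10)
  Stage 1: F_1 = 10^(0.571/10) = 1.141, G_1 = 10^(18.9/10) = 77.62
  Stage 2: F_2 = 10^(6.12/10) = 4.093, G_2 = 10^(−5.01/10) = 0.3155
Friis cascade:
  F = 1.141 + (4.093 − 1)/77.62 = 1.180
NF = 10 log₁₀(1.180) = 0.72 dB

0.72 dB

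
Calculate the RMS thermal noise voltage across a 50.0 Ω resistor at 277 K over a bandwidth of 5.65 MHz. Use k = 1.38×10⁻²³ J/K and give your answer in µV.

V_n = √(4kTRB)
4kTRB = 4 × 1.38×10⁻²³ × 277 × 5.00×10¹ × 5.65×10⁶ = 4.32×10⁻¹² V²
V_n = √(4.32×10⁻¹²) = 2.08×10⁻⁶ V = 2.08 µV

2.08 µV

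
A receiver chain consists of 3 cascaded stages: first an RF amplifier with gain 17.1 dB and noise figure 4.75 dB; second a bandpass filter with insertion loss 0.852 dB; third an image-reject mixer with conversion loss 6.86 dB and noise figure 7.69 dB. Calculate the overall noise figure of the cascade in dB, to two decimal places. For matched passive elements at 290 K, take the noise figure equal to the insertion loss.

Convert to linear (a loss of L dB is a gain of −L dB): F_i = 10^(NF_i/10), G_i = 10^(G_i,dB/10)
  Stage 1: F_1 = 10^(4.75/10) = 2.985, G_1 = 10^(17.1/10) = 51.29
  Stage 2: F_2 = 10^(0.852/10) = 1.217, G_2 = 10^(−0.852/10) = 0.8219
  Stage 3: F_3 = 10^(7.69/10) = 5.875, G_3 = 10^(−6.86/10) = 0.2061
Friis cascade:
  F = 2.985 + (1.217 − 1)/51.29 + (5.875 − 1)/42.15 = 3.105
NF = 10 log₁₀(3.105) = 4.92 dB

4.92 dB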